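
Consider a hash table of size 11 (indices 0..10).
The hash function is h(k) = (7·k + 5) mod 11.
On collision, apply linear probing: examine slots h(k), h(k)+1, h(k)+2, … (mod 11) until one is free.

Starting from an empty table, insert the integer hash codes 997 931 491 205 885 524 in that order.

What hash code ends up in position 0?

Insert 997: h=10, slot 10 empty → index 10.
Insert 931: h=10, slot 10 occupied → index 0.
Insert 491: h=10, slots 10,0 occupied → index 1.
Insert 205: h=10, slots 10,0,1 occupied → index 2.
Insert 885: h=7, slot 7 empty → index 7.
Insert 524: h=10, slots 10,0,1,2 occupied → index 3.
Table: [931, 491, 205, 524, -, -, -, 885, -, -, 997]

931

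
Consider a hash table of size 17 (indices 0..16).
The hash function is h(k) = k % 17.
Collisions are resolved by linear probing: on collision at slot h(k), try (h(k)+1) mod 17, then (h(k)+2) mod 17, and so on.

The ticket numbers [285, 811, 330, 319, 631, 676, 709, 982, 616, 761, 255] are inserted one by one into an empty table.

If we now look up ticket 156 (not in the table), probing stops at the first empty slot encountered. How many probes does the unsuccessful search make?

285 hashes to 13; slot 13 is free -> place at 13.
811 hashes to 12; slot 12 is free -> place at 12.
330 hashes to 7; slot 7 is free -> place at 7.
319 hashes to 13; 13 taken -> place at 14.
631 hashes to 2; slot 2 is free -> place at 2.
676 hashes to 13; 13,14 taken -> place at 15.
709 hashes to 12; 12,13,14,15 taken -> place at 16.
982 hashes to 13; 13,14,15,16 taken -> place at 0.
616 hashes to 4; slot 4 is free -> place at 4.
761 hashes to 13; 13,14,15,16,0 taken -> place at 1.
255 hashes to 0; 0,1,2 taken -> place at 3.
Table: [982, 761, 631, 255, 616, -, -, 330, -, -, -, -, 811, 285, 319, 676, 709]
Lookup 156: h=3, probe 3,4,5 → slot 5 empty, not found.

3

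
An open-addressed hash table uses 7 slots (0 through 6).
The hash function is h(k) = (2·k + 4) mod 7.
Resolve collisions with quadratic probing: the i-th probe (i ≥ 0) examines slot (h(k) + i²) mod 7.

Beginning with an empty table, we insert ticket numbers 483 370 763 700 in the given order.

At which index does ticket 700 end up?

1

483: h=4 => slot 4
370: h=2 => slot 2
763: h=4, probe 4,5 => slot 5
700: h=4, probe 4,5,1 => slot 1
Table: [-, 700, 370, -, 483, 763, -]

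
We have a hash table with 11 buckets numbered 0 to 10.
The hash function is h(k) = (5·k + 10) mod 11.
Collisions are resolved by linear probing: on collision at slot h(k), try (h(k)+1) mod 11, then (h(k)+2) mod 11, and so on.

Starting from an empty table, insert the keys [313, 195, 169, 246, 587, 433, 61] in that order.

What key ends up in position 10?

313 hashes to 2; slot 2 is free -> place at 2.
195 hashes to 6; slot 6 is free -> place at 6.
169 hashes to 8; slot 8 is free -> place at 8.
246 hashes to 8; 8 taken -> place at 9.
587 hashes to 8; 8,9 taken -> place at 10.
433 hashes to 8; 8,9,10 taken -> place at 0.
61 hashes to 7; slot 7 is free -> place at 7.
Table: [433, —, 313, —, —, —, 195, 61, 169, 246, 587]

587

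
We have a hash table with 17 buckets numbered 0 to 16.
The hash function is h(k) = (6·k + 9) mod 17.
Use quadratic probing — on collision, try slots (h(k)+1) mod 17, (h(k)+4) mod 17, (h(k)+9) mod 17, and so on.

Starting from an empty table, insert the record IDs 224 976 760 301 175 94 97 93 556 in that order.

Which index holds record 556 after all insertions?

224 hashes to 10; slot 10 is free -> place at 10.
976 hashes to 0; slot 0 is free -> place at 0.
760 hashes to 13; slot 13 is free -> place at 13.
301 hashes to 13; 13 taken -> place at 14.
175 hashes to 5; slot 5 is free -> place at 5.
94 hashes to 12; slot 12 is free -> place at 12.
97 hashes to 13; 13,14,0,5,12 taken -> place at 4.
93 hashes to 6; slot 6 is free -> place at 6.
556 hashes to 13; 13,14,0,5,12,4 taken -> place at 15.
Table: [976, —, —, —, 97, 175, 93, —, —, —, 224, —, 94, 760, 301, 556, —]

15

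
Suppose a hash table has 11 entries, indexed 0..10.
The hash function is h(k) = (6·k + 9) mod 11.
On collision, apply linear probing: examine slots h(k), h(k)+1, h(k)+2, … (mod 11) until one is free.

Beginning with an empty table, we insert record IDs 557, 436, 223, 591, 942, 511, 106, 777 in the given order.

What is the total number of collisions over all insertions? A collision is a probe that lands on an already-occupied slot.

557: h=7 => slot 7
436: h=7, probe 7,8 => slot 8
223: h=5 => slot 5
591: h=2 => slot 2
942: h=7, probe 7,8,9 => slot 9
511: h=6 => slot 6
106: h=7, probe 7,8,9,10 => slot 10
777: h=7, probe 7,8,9,10,0 => slot 0
Table: [777, ., 591, ., ., 223, 511, 557, 436, 942, 106]

10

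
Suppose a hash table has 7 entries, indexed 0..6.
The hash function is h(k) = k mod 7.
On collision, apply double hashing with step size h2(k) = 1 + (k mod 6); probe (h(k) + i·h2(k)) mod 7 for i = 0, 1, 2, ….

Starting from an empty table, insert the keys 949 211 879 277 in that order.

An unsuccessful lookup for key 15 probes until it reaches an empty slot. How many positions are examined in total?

3

949 hashes to 4; slot 4 is free -> place at 4.
211 hashes to 1; slot 1 is free -> place at 1.
879 hashes to 4, h2=4; 4,1 taken -> place at 5.
277 hashes to 4, h2=2; 4 taken -> place at 6.
Table: [—, 211, —, —, 949, 879, 277]
Lookup 15: h=1, h2=4, probe 1,5,2 → slot 2 empty, not found.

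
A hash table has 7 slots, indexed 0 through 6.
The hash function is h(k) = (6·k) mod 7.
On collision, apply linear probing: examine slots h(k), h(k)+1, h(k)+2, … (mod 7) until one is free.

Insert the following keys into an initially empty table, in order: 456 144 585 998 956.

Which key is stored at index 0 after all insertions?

Insert 456: h=6, slot 6 empty => index 6.
Insert 144: h=3, slot 3 empty => index 3.
Insert 585: h=3, slot 3 occupied => index 4.
Insert 998: h=3, slots 3,4 occupied => index 5.
Insert 956: h=3, slots 3,4,5,6 occupied => index 0.
Table: [956, _, _, 144, 585, 998, 456]

956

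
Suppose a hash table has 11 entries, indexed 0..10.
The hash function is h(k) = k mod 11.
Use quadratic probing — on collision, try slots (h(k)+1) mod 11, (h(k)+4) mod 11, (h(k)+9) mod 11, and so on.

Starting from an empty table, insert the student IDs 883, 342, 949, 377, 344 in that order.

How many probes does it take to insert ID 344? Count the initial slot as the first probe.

5

883: h=3 → slot 3
342: h=1 → slot 1
949: h=3, probe 3,4 → slot 4
377: h=3, probe 3,4,7 → slot 7
344: h=3, probe 3,4,7,1,8 → slot 8
Table: [—, 342, —, 883, 949, —, —, 377, 344, —, —]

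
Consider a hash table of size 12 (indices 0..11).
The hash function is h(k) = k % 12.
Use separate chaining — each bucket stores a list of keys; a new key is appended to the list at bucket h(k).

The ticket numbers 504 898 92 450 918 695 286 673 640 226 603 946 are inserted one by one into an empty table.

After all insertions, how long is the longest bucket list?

Insert 504: h=0, bucket 0 empty -> new chain.
Insert 898: h=10, bucket 10 empty -> new chain.
Insert 92: h=8, bucket 8 empty -> new chain.
Insert 450: h=6, bucket 6 empty -> new chain.
Insert 918: h=6, bucket 6 nonempty -> append to chain.
Insert 695: h=11, bucket 11 empty -> new chain.
Insert 286: h=10, bucket 10 nonempty -> append to chain.
Insert 673: h=1, bucket 1 empty -> new chain.
Insert 640: h=4, bucket 4 empty -> new chain.
Insert 226: h=10, bucket 10 nonempty -> append to chain.
Insert 603: h=3, bucket 3 empty -> new chain.
Insert 946: h=10, bucket 10 nonempty -> append to chain.
Final buckets:
0: 504
1: 673
2: —
3: 603
4: 640
5: —
6: 450 -> 918
7: —
8: 92
9: —
10: 898 -> 286 -> 226 -> 946
11: 695

4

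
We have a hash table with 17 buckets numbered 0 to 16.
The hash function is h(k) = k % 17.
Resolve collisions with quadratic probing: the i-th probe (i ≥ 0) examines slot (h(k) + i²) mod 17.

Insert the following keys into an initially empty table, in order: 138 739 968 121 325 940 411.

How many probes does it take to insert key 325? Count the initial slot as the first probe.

138: h=2 -> slot 2
739: h=8 -> slot 8
968: h=16 -> slot 16
121: h=2, probe 2,3 -> slot 3
325: h=2, probe 2,3,6 -> slot 6
940: h=5 -> slot 5
411: h=3, probe 3,4 -> slot 4
Table: [—, —, 138, 121, 411, 940, 325, —, 739, —, —, —, —, —, —, —, 968]

3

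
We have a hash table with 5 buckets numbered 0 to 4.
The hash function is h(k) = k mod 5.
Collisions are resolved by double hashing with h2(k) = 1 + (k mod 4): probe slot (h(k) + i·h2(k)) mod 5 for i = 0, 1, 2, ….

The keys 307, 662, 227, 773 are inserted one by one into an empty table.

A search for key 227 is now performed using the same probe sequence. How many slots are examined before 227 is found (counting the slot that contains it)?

2

Insert 307: h=2, slot 2 empty => index 2.
Insert 662: h=2, h2=3, slot 2 occupied => index 0.
Insert 227: h=2, h2=4, slot 2 occupied => index 1.
Insert 773: h=3, slot 3 empty => index 3.
Table: [662, 227, 307, 773, .]
Lookup 227: h=2, h2=4, probe 2,1 → found at 1.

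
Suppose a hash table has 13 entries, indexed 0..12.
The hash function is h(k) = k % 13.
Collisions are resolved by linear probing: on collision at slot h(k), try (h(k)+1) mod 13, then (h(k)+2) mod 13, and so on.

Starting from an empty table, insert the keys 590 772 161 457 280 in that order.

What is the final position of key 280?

8

590 hashes to 5; slot 5 is free → place at 5.
772 hashes to 5; 5 taken → place at 6.
161 hashes to 5; 5,6 taken → place at 7.
457 hashes to 2; slot 2 is free → place at 2.
280 hashes to 7; 7 taken → place at 8.
Table: [—, —, 457, —, —, 590, 772, 161, 280, —, —, —, —]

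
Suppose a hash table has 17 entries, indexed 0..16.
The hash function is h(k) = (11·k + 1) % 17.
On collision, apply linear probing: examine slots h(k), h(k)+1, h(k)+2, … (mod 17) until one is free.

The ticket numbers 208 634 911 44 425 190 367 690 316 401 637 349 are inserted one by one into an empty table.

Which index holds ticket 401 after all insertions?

208: h=11 -> slot 11
634: h=5 -> slot 5
911: h=9 -> slot 9
44: h=9, probe 9,10 -> slot 10
425: h=1 -> slot 1
190: h=0 -> slot 0
367: h=9, probe 9,10,11,12 -> slot 12
690: h=9, probe 9,10,11,12,13 -> slot 13
316: h=9, probe 9,10,11,12,13,14 -> slot 14
401: h=9, probe 9,10,11,12,13,14,15 -> slot 15
637: h=4 -> slot 4
349: h=15, probe 15,16 -> slot 16
Table: [190, 425, ., ., 637, 634, ., ., ., 911, 44, 208, 367, 690, 316, 401, 349]

15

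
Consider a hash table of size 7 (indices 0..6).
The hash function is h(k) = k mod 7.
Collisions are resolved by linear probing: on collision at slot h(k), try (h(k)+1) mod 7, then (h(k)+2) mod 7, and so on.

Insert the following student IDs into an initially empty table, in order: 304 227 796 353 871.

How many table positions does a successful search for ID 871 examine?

5

304 hashes to 3; slot 3 is free => place at 3.
227 hashes to 3; 3 taken => place at 4.
796 hashes to 5; slot 5 is free => place at 5.
353 hashes to 3; 3,4,5 taken => place at 6.
871 hashes to 3; 3,4,5,6 taken => place at 0.
Table: [871, -, -, 304, 227, 796, 353]
Lookup 871: h=3, probe 3,4,5,6,0 → found at 0.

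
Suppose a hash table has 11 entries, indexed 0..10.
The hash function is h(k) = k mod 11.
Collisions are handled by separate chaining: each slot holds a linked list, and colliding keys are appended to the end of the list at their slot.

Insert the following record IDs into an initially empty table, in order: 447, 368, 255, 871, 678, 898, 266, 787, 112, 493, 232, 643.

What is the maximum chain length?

4

447 → bucket 7
368 → bucket 5
255 → bucket 2
871 → bucket 2 (collision)
678 → bucket 7 (collision)
898 → bucket 7 (collision)
266 → bucket 2 (collision)
787 → bucket 6
112 → bucket 2 (collision)
493 → bucket 9
232 → bucket 1
643 → bucket 5 (collision)
Final buckets:
0: _
1: 232
2: 255 -> 871 -> 266 -> 112
3: _
4: _
5: 368 -> 643
6: 787
7: 447 -> 678 -> 898
8: _
9: 493
10: _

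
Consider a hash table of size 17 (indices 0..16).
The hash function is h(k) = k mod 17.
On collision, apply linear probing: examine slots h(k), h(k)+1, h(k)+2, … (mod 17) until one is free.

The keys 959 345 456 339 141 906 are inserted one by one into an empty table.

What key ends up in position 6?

959 hashes to 7; slot 7 is free -> place at 7.
345 hashes to 5; slot 5 is free -> place at 5.
456 hashes to 14; slot 14 is free -> place at 14.
339 hashes to 16; slot 16 is free -> place at 16.
141 hashes to 5; 5 taken -> place at 6.
906 hashes to 5; 5,6,7 taken -> place at 8.
Table: [., ., ., ., ., 345, 141, 959, 906, ., ., ., ., ., 456, ., 339]

141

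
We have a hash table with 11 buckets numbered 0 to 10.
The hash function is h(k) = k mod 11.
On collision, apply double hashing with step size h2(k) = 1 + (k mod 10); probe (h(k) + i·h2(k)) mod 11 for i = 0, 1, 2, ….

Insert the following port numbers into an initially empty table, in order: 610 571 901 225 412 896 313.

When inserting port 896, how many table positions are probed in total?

Insert 610: h=5, slot 5 empty => index 5.
Insert 571: h=10, slot 10 empty => index 10.
Insert 901: h=10, h2=2, slot 10 occupied => index 1.
Insert 225: h=5, h2=6, slot 5 occupied => index 0.
Insert 412: h=5, h2=3, slot 5 occupied => index 8.
Insert 896: h=5, h2=7, slots 5,1,8 occupied => index 4.
Insert 313: h=5, h2=4, slot 5 occupied => index 9.
Table: [225, 901, ., ., 896, 610, ., ., 412, 313, 571]

4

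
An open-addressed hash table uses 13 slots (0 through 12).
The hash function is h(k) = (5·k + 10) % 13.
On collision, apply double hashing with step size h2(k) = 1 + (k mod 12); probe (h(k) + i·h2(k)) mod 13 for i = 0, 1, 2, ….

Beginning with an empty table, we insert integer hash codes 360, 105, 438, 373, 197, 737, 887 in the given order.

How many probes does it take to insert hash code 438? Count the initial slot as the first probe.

2

360: h=3 → slot 3
105: h=2 → slot 2
438: h=3, h2=7, probe 3,10 → slot 10
373: h=3, h2=2, probe 3,5 → slot 5
197: h=7 → slot 7
737: h=3, h2=6, probe 3,9 → slot 9
887: h=12 → slot 12
Table: [-, -, 105, 360, -, 373, -, 197, -, 737, 438, -, 887]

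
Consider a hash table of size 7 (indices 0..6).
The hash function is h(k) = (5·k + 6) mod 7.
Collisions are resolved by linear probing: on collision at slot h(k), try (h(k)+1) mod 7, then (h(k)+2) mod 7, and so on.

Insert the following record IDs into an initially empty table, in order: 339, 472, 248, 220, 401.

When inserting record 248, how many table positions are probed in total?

3

339 hashes to 0; slot 0 is free => place at 0.
472 hashes to 0; 0 taken => place at 1.
248 hashes to 0; 0,1 taken => place at 2.
220 hashes to 0; 0,1,2 taken => place at 3.
401 hashes to 2; 2,3 taken => place at 4.
Table: [339, 472, 248, 220, 401, ∅, ∅]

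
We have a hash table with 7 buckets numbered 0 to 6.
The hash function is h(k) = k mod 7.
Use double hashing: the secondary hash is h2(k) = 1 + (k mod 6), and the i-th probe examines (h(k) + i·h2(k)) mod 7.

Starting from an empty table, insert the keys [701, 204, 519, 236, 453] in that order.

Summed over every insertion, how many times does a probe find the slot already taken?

6

701 hashes to 1; slot 1 is free -> place at 1.
204 hashes to 1, h2=1; 1 taken -> place at 2.
519 hashes to 1, h2=4; 1 taken -> place at 5.
236 hashes to 5, h2=3; 5,1 taken -> place at 4.
453 hashes to 5, h2=4; 5,2 taken -> place at 6.
Table: [-, 701, 204, -, 236, 519, 453]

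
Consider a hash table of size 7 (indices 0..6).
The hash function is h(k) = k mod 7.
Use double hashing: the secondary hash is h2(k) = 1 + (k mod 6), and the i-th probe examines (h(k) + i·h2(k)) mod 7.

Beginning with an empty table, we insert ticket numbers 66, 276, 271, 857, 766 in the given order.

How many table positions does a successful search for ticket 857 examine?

66: h=3 => slot 3
276: h=3, h2=1, probe 3,4 => slot 4
271: h=5 => slot 5
857: h=3, h2=6, probe 3,2 => slot 2
766: h=3, h2=5, probe 3,1 => slot 1
Table: [-, 766, 857, 66, 276, 271, -]
Lookup 857: h=3, h2=6, probe 3,2 → found at 2.

2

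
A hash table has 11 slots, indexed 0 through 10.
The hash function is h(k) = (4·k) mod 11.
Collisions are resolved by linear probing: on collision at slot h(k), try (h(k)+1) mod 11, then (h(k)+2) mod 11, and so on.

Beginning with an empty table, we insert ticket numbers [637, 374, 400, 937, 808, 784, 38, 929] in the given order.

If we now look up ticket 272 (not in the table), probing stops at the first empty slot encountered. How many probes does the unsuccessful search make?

5

637 hashes to 7; slot 7 is free => place at 7.
374 hashes to 0; slot 0 is free => place at 0.
400 hashes to 5; slot 5 is free => place at 5.
937 hashes to 8; slot 8 is free => place at 8.
808 hashes to 9; slot 9 is free => place at 9.
784 hashes to 1; slot 1 is free => place at 1.
38 hashes to 9; 9 taken => place at 10.
929 hashes to 9; 9,10,0,1 taken => place at 2.
Table: [374, 784, 929, ∅, ∅, 400, ∅, 637, 937, 808, 38]
Lookup 272: h=10, probe 10,0,1,2,3 → slot 3 empty, not found.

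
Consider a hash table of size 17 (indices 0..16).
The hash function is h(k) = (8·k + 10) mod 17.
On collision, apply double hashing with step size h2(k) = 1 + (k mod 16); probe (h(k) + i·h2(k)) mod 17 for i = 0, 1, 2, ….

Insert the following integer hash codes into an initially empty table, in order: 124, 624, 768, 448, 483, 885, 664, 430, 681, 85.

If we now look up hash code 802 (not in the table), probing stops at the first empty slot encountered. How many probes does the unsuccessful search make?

2

Insert 124: h=16, slot 16 empty -> index 16.
Insert 624: h=4, slot 4 empty -> index 4.
Insert 768: h=0, slot 0 empty -> index 0.
Insert 448: h=7, slot 7 empty -> index 7.
Insert 483: h=15, slot 15 empty -> index 15.
Insert 885: h=1, slot 1 empty -> index 1.
Insert 664: h=1, h2=9, slot 1 occupied -> index 10.
Insert 430: h=16, h2=15, slot 16 occupied -> index 14.
Insert 681: h=1, h2=10, slot 1 occupied -> index 11.
Insert 85: h=10, h2=6, slots 10,16 occupied -> index 5.
Table: [768, 885, -, -, 624, 85, -, 448, -, -, 664, 681, -, -, 430, 483, 124]
Lookup 802: h=0, h2=3, probe 0,3 → slot 3 empty, not found.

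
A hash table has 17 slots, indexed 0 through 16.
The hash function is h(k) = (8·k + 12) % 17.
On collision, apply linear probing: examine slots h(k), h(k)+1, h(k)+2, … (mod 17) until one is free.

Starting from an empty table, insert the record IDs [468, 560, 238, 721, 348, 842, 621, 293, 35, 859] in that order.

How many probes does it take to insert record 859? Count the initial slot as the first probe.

7

Insert 468: h=16, slot 16 empty => index 16.
Insert 560: h=4, slot 4 empty => index 4.
Insert 238: h=12, slot 12 empty => index 12.
Insert 721: h=0, slot 0 empty => index 0.
Insert 348: h=8, slot 8 empty => index 8.
Insert 842: h=16, slots 16,0 occupied => index 1.
Insert 621: h=16, slots 16,0,1 occupied => index 2.
Insert 293: h=10, slot 10 empty => index 10.
Insert 35: h=3, slot 3 empty => index 3.
Insert 859: h=16, slots 16,0,1,2,3,4 occupied => index 5.
Table: [721, 842, 621, 35, 560, 859, ∅, ∅, 348, ∅, 293, ∅, 238, ∅, ∅, ∅, 468]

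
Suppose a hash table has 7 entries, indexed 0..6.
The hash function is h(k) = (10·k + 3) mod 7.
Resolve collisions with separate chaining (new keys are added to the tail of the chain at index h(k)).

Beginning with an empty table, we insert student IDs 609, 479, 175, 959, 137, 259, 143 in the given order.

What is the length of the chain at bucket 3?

609 → bucket 3
479 → bucket 5
175 → bucket 3 (collision)
959 → bucket 3 (collision)
137 → bucket 1
259 → bucket 3 (collision)
143 → bucket 5 (collision)
Final buckets:
0: ∅
1: 137
2: ∅
3: 609 -> 175 -> 959 -> 259
4: ∅
5: 479 -> 143
6: ∅

4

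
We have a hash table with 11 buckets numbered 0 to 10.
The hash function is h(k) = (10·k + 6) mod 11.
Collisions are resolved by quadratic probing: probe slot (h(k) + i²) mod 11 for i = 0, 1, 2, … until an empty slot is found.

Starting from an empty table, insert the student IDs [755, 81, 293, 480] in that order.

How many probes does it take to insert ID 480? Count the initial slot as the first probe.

Insert 755: h=10, slot 10 empty -> index 10.
Insert 81: h=2, slot 2 empty -> index 2.
Insert 293: h=10, slot 10 occupied -> index 0.
Insert 480: h=10, slots 10,0 occupied -> index 3.
Table: [293, _, 81, 480, _, _, _, _, _, _, 755]

3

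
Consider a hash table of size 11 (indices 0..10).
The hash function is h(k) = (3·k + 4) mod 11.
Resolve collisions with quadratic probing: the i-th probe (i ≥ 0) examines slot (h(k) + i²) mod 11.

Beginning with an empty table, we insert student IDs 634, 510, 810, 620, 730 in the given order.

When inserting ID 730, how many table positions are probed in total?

634: h=3 → slot 3
510: h=5 → slot 5
810: h=3, probe 3,4 → slot 4
620: h=5, probe 5,6 → slot 6
730: h=5, probe 5,6,9 → slot 9
Table: [., ., ., 634, 810, 510, 620, ., ., 730, .]

3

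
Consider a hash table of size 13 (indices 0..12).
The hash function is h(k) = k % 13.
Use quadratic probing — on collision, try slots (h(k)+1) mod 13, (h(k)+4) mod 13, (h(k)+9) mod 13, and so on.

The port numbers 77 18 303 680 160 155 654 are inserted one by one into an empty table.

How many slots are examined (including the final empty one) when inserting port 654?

77 hashes to 12; slot 12 is free => place at 12.
18 hashes to 5; slot 5 is free => place at 5.
303 hashes to 4; slot 4 is free => place at 4.
680 hashes to 4; 4,5 taken => place at 8.
160 hashes to 4; 4,5,8 taken => place at 0.
155 hashes to 12; 12,0 taken => place at 3.
654 hashes to 4; 4,5,8,0 taken => place at 7.
Table: [160, ∅, ∅, 155, 303, 18, ∅, 654, 680, ∅, ∅, ∅, 77]

5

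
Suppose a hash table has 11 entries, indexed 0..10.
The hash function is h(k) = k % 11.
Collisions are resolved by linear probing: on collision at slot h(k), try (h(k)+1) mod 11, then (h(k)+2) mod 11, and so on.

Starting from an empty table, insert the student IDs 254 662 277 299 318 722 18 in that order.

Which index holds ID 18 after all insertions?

254 hashes to 1; slot 1 is free -> place at 1.
662 hashes to 2; slot 2 is free -> place at 2.
277 hashes to 2; 2 taken -> place at 3.
299 hashes to 2; 2,3 taken -> place at 4.
318 hashes to 10; slot 10 is free -> place at 10.
722 hashes to 7; slot 7 is free -> place at 7.
18 hashes to 7; 7 taken -> place at 8.
Table: [-, 254, 662, 277, 299, -, -, 722, 18, -, 318]

8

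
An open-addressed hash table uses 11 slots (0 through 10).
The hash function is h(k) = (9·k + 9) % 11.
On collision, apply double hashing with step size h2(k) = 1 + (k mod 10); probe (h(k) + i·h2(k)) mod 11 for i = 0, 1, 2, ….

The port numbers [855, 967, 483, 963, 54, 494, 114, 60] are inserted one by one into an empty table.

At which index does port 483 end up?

8

Insert 855: h=4, slot 4 empty → index 4.
Insert 967: h=0, slot 0 empty → index 0.
Insert 483: h=0, h2=4, slots 0,4 occupied → index 8.
Insert 963: h=8, h2=4, slot 8 occupied → index 1.
Insert 54: h=0, h2=5, slot 0 occupied → index 5.
Insert 494: h=0, h2=5, slots 0,5 occupied → index 10.
Insert 114: h=1, h2=5, slot 1 occupied → index 6.
Insert 60: h=10, h2=1, slots 10,0,1 occupied → index 2.
Table: [967, 963, 60, _, 855, 54, 114, _, 483, _, 494]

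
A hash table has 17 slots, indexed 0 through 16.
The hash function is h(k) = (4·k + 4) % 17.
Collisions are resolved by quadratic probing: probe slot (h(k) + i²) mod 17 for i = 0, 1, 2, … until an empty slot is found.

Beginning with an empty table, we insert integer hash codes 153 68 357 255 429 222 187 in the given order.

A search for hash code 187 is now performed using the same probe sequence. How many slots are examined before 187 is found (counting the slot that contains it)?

6

Insert 153: h=4, slot 4 empty => index 4.
Insert 68: h=4, slot 4 occupied => index 5.
Insert 357: h=4, slots 4,5 occupied => index 8.
Insert 255: h=4, slots 4,5,8 occupied => index 13.
Insert 429: h=3, slot 3 empty => index 3.
Insert 222: h=8, slot 8 occupied => index 9.
Insert 187: h=4, slots 4,5,8,13,3 occupied => index 12.
Table: [∅, ∅, ∅, 429, 153, 68, ∅, ∅, 357, 222, ∅, ∅, 187, 255, ∅, ∅, ∅]
Lookup 187: h=4, probe 4,5,8,13,3,12 → found at 12.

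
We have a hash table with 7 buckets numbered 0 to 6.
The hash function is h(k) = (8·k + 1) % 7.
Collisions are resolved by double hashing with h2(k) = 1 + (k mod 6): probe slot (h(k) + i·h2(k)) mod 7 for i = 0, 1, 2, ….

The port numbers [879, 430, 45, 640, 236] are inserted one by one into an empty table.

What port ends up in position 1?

45

Insert 879: h=5, slot 5 empty => index 5.
Insert 430: h=4, slot 4 empty => index 4.
Insert 45: h=4, h2=4, slot 4 occupied => index 1.
Insert 640: h=4, h2=5, slot 4 occupied => index 2.
Insert 236: h=6, slot 6 empty => index 6.
Table: [-, 45, 640, -, 430, 879, 236]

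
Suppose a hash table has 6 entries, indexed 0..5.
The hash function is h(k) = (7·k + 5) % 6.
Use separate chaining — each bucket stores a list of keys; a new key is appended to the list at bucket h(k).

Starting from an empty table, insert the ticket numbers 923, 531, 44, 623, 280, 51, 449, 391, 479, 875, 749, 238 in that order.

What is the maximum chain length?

923 → bucket 4
531 → bucket 2
44 → bucket 1
623 → bucket 4 (collision)
280 → bucket 3
51 → bucket 2 (collision)
449 → bucket 4 (collision)
391 → bucket 0
479 → bucket 4 (collision)
875 → bucket 4 (collision)
749 → bucket 4 (collision)
238 → bucket 3 (collision)
Final buckets:
0: 391
1: 44
2: 531 -> 51
3: 280 -> 238
4: 923 -> 623 -> 449 -> 479 -> 875 -> 749
5: —

6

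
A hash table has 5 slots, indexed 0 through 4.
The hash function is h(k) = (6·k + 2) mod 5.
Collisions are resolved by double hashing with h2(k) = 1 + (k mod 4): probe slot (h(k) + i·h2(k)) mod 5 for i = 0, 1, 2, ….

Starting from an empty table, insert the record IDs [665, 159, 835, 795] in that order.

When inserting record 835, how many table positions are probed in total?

665: h=2 -> slot 2
159: h=1 -> slot 1
835: h=2, h2=4, probe 2,1,0 -> slot 0
795: h=2, h2=4, probe 2,1,0,4 -> slot 4
Table: [835, 159, 665, ∅, 795]

3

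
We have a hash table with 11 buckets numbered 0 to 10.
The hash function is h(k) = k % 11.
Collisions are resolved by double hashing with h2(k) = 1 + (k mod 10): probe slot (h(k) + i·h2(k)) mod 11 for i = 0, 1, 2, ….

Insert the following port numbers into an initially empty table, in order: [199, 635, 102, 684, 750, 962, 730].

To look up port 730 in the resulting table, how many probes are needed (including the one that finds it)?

3

Insert 199: h=1, slot 1 empty → index 1.
Insert 635: h=8, slot 8 empty → index 8.
Insert 102: h=3, slot 3 empty → index 3.
Insert 684: h=2, slot 2 empty → index 2.
Insert 750: h=2, h2=1, slots 2,3 occupied → index 4.
Insert 962: h=5, slot 5 empty → index 5.
Insert 730: h=4, h2=1, slots 4,5 occupied → index 6.
Table: [—, 199, 684, 102, 750, 962, 730, —, 635, —, —]
Lookup 730: h=4, h2=1, probe 4,5,6 → found at 6.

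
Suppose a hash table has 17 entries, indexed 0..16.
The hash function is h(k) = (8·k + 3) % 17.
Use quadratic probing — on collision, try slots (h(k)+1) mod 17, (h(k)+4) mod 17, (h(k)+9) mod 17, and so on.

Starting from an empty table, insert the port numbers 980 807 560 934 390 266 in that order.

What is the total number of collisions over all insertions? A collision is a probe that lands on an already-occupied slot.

5

980: h=6 → slot 6
807: h=16 → slot 16
560: h=12 → slot 12
934: h=12, probe 12,13 → slot 13
390: h=12, probe 12,13,16,4 → slot 4
266: h=6, probe 6,7 → slot 7
Table: [∅, ∅, ∅, ∅, 390, ∅, 980, 266, ∅, ∅, ∅, ∅, 560, 934, ∅, ∅, 807]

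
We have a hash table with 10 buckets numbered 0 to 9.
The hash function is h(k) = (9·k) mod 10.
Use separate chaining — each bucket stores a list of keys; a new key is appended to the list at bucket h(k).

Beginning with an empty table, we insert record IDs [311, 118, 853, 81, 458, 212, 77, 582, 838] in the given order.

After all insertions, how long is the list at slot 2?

311 -> bucket 9
118 -> bucket 2
853 -> bucket 7
81 -> bucket 9 (collision)
458 -> bucket 2 (collision)
212 -> bucket 8
77 -> bucket 3
582 -> bucket 8 (collision)
838 -> bucket 2 (collision)
Final buckets:
0: -
1: -
2: 118 -> 458 -> 838
3: 77
4: -
5: -
6: -
7: 853
8: 212 -> 582
9: 311 -> 81

3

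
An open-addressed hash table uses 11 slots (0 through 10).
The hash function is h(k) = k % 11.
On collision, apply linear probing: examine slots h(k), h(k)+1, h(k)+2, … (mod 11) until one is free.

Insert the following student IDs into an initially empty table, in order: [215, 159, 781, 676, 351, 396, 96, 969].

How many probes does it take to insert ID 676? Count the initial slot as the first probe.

Insert 215: h=6, slot 6 empty => index 6.
Insert 159: h=5, slot 5 empty => index 5.
Insert 781: h=0, slot 0 empty => index 0.
Insert 676: h=5, slots 5,6 occupied => index 7.
Insert 351: h=10, slot 10 empty => index 10.
Insert 396: h=0, slot 0 occupied => index 1.
Insert 96: h=8, slot 8 empty => index 8.
Insert 969: h=1, slot 1 occupied => index 2.
Table: [781, 396, 969, ∅, ∅, 159, 215, 676, 96, ∅, 351]

3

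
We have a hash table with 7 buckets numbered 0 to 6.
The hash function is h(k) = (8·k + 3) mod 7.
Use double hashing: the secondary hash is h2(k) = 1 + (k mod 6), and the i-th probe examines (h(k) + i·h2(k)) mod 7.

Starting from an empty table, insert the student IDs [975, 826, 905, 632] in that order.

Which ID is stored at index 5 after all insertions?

975 hashes to 5; slot 5 is free → place at 5.
826 hashes to 3; slot 3 is free → place at 3.
905 hashes to 5, h2=6; 5 taken → place at 4.
632 hashes to 5, h2=3; 5 taken → place at 1.
Table: [∅, 632, ∅, 826, 905, 975, ∅]

975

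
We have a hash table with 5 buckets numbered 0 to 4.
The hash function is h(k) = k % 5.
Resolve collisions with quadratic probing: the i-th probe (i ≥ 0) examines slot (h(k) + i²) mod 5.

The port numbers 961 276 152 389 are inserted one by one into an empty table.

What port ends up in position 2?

961 hashes to 1; slot 1 is free -> place at 1.
276 hashes to 1; 1 taken -> place at 2.
152 hashes to 2; 2 taken -> place at 3.
389 hashes to 4; slot 4 is free -> place at 4.
Table: [—, 961, 276, 152, 389]

276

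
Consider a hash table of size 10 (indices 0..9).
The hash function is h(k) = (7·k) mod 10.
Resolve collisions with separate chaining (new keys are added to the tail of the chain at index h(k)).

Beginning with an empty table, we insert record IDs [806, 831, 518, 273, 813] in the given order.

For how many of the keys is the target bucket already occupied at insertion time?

Insert 806: h=2, bucket 2 empty → new chain.
Insert 831: h=7, bucket 7 empty → new chain.
Insert 518: h=6, bucket 6 empty → new chain.
Insert 273: h=1, bucket 1 empty → new chain.
Insert 813: h=1, bucket 1 nonempty → append to chain.
Final buckets:
0: _
1: 273 -> 813
2: 806
3: _
4: _
5: _
6: 518
7: 831
8: _
9: _

1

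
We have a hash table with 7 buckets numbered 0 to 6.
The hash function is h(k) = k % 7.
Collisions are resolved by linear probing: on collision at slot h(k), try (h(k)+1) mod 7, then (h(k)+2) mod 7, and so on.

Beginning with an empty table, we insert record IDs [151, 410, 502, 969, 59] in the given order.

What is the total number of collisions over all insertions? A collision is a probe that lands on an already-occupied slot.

6

151: h=4 → slot 4
410: h=4, probe 4,5 → slot 5
502: h=5, probe 5,6 → slot 6
969: h=3 → slot 3
59: h=3, probe 3,4,5,6,0 → slot 0
Table: [59, ∅, ∅, 969, 151, 410, 502]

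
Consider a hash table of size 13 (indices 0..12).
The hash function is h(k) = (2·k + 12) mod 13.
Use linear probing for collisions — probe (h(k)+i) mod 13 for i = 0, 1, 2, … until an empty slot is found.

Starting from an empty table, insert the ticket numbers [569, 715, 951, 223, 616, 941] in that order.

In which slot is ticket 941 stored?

10

Insert 569: h=6, slot 6 empty -> index 6.
Insert 715: h=12, slot 12 empty -> index 12.
Insert 951: h=3, slot 3 empty -> index 3.
Insert 223: h=3, slot 3 occupied -> index 4.
Insert 616: h=9, slot 9 empty -> index 9.
Insert 941: h=9, slot 9 occupied -> index 10.
Table: [-, -, -, 951, 223, -, 569, -, -, 616, 941, -, 715]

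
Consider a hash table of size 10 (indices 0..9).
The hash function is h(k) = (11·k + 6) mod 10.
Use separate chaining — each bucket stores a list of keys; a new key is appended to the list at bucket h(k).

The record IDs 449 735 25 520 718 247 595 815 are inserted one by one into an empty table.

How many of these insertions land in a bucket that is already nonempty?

449 -> bucket 5
735 -> bucket 1
25 -> bucket 1 (collision)
520 -> bucket 6
718 -> bucket 4
247 -> bucket 3
595 -> bucket 1 (collision)
815 -> bucket 1 (collision)
Final buckets:
0: -
1: 735 -> 25 -> 595 -> 815
2: -
3: 247
4: 718
5: 449
6: 520
7: -
8: -
9: -

3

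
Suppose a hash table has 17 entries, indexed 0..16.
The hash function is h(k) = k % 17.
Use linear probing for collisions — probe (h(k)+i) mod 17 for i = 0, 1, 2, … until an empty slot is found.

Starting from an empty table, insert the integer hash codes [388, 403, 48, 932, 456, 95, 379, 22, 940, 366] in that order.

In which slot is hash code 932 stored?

388 hashes to 14; slot 14 is free → place at 14.
403 hashes to 12; slot 12 is free → place at 12.
48 hashes to 14; 14 taken → place at 15.
932 hashes to 14; 14,15 taken → place at 16.
456 hashes to 14; 14,15,16 taken → place at 0.
95 hashes to 10; slot 10 is free → place at 10.
379 hashes to 5; slot 5 is free → place at 5.
22 hashes to 5; 5 taken → place at 6.
940 hashes to 5; 5,6 taken → place at 7.
366 hashes to 9; slot 9 is free → place at 9.
Table: [456, -, -, -, -, 379, 22, 940, -, 366, 95, -, 403, -, 388, 48, 932]

16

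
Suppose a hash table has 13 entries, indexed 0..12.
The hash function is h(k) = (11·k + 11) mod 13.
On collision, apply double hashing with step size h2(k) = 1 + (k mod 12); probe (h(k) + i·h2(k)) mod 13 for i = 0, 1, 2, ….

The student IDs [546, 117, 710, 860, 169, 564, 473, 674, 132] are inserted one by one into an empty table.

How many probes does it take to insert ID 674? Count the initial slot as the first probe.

2

Insert 546: h=11, slot 11 empty => index 11.
Insert 117: h=11, h2=10, slot 11 occupied => index 8.
Insert 710: h=8, h2=3, slots 8,11 occupied => index 1.
Insert 860: h=7, slot 7 empty => index 7.
Insert 169: h=11, h2=2, slot 11 occupied => index 0.
Insert 564: h=1, h2=1, slot 1 occupied => index 2.
Insert 473: h=1, h2=6, slots 1,7,0 occupied => index 6.
Insert 674: h=2, h2=3, slot 2 occupied => index 5.
Insert 132: h=7, h2=1, slots 7,8 occupied => index 9.
Table: [169, 710, 564, -, -, 674, 473, 860, 117, 132, -, 546, -]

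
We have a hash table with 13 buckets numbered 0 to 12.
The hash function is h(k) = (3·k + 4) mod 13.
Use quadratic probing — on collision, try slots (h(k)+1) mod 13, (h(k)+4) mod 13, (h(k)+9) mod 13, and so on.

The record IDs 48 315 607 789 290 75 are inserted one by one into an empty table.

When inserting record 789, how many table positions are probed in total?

48: h=5 -> slot 5
315: h=0 -> slot 0
607: h=5, probe 5,6 -> slot 6
789: h=5, probe 5,6,9 -> slot 9
290: h=3 -> slot 3
75: h=8 -> slot 8
Table: [315, ., ., 290, ., 48, 607, ., 75, 789, ., ., .]

3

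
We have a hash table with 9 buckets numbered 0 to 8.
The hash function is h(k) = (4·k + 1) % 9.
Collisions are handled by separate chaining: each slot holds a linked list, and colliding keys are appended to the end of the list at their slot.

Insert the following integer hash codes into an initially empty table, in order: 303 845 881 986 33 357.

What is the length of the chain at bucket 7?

Insert 303: h=7, bucket 7 empty -> new chain.
Insert 845: h=6, bucket 6 empty -> new chain.
Insert 881: h=6, bucket 6 nonempty -> append to chain.
Insert 986: h=3, bucket 3 empty -> new chain.
Insert 33: h=7, bucket 7 nonempty -> append to chain.
Insert 357: h=7, bucket 7 nonempty -> append to chain.
Final buckets:
0: -
1: -
2: -
3: 986
4: -
5: -
6: 845 -> 881
7: 303 -> 33 -> 357
8: -

3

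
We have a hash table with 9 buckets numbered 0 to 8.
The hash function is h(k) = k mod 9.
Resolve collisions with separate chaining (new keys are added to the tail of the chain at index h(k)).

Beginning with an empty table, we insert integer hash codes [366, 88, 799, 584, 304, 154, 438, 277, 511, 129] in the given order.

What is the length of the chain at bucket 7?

366 → bucket 6
88 → bucket 7
799 → bucket 7 (collision)
584 → bucket 8
304 → bucket 7 (collision)
154 → bucket 1
438 → bucket 6 (collision)
277 → bucket 7 (collision)
511 → bucket 7 (collision)
129 → bucket 3
Final buckets:
0: .
1: 154
2: .
3: 129
4: .
5: .
6: 366 -> 438
7: 88 -> 799 -> 304 -> 277 -> 511
8: 584

5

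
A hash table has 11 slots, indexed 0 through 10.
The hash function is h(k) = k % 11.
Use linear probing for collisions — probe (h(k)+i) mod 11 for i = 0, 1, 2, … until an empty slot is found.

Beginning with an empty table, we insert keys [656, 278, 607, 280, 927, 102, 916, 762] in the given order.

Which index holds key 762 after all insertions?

656: h=7 → slot 7
278: h=3 → slot 3
607: h=2 → slot 2
280: h=5 → slot 5
927: h=3, probe 3,4 → slot 4
102: h=3, probe 3,4,5,6 → slot 6
916: h=3, probe 3,4,5,6,7,8 → slot 8
762: h=3, probe 3,4,5,6,7,8,9 → slot 9
Table: [., ., 607, 278, 927, 280, 102, 656, 916, 762, .]

9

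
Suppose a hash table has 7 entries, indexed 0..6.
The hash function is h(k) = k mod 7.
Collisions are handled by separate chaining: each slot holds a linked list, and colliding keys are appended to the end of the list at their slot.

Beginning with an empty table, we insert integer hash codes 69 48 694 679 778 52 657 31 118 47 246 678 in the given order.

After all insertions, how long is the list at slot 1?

3

69 → bucket 6
48 → bucket 6 (collision)
694 → bucket 1
679 → bucket 0
778 → bucket 1 (collision)
52 → bucket 3
657 → bucket 6 (collision)
31 → bucket 3 (collision)
118 → bucket 6 (collision)
47 → bucket 5
246 → bucket 1 (collision)
678 → bucket 6 (collision)
Final buckets:
0: 679
1: 694 -> 778 -> 246
2: _
3: 52 -> 31
4: _
5: 47
6: 69 -> 48 -> 657 -> 118 -> 678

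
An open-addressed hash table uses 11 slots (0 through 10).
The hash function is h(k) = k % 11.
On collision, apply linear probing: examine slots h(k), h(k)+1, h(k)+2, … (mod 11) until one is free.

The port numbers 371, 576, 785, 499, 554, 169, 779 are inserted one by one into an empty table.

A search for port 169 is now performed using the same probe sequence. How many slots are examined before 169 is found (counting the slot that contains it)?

6

Insert 371: h=8, slot 8 empty → index 8.
Insert 576: h=4, slot 4 empty → index 4.
Insert 785: h=4, slot 4 occupied → index 5.
Insert 499: h=4, slots 4,5 occupied → index 6.
Insert 554: h=4, slots 4,5,6 occupied → index 7.
Insert 169: h=4, slots 4,5,6,7,8 occupied → index 9.
Insert 779: h=9, slot 9 occupied → index 10.
Table: [∅, ∅, ∅, ∅, 576, 785, 499, 554, 371, 169, 779]
Lookup 169: h=4, probe 4,5,6,7,8,9 → found at 9.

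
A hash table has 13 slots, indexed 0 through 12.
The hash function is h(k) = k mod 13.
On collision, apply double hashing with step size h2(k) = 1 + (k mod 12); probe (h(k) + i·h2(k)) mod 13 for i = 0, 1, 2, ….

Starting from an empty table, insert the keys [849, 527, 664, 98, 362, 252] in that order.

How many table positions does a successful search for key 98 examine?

849: h=4 -> slot 4
527: h=7 -> slot 7
664: h=1 -> slot 1
98: h=7, h2=3, probe 7,10 -> slot 10
362: h=11 -> slot 11
252: h=5 -> slot 5
Table: [∅, 664, ∅, ∅, 849, 252, ∅, 527, ∅, ∅, 98, 362, ∅]
Lookup 98: h=7, h2=3, probe 7,10 → found at 10.

2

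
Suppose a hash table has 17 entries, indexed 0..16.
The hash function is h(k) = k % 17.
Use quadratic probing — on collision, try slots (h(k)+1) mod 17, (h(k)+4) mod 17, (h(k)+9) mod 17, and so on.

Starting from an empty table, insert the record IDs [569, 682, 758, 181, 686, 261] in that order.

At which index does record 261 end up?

7

569: h=8 => slot 8
682: h=2 => slot 2
758: h=10 => slot 10
181: h=11 => slot 11
686: h=6 => slot 6
261: h=6, probe 6,7 => slot 7
Table: [—, —, 682, —, —, —, 686, 261, 569, —, 758, 181, —, —, —, —, —]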